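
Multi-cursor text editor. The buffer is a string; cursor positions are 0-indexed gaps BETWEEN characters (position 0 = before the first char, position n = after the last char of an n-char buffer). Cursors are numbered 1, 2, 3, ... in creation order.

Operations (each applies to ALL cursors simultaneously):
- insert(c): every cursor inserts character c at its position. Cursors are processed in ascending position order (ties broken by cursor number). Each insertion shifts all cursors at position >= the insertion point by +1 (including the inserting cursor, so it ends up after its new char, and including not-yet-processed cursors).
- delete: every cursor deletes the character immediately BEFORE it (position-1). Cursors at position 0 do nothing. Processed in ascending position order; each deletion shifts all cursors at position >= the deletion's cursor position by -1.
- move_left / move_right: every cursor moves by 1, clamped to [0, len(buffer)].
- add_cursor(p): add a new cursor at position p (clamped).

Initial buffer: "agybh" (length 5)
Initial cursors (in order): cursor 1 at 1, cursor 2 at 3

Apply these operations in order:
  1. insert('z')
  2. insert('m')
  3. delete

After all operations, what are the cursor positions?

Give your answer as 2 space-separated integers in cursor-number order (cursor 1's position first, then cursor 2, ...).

After op 1 (insert('z')): buffer="azgyzbh" (len 7), cursors c1@2 c2@5, authorship .1..2..
After op 2 (insert('m')): buffer="azmgyzmbh" (len 9), cursors c1@3 c2@7, authorship .11..22..
After op 3 (delete): buffer="azgyzbh" (len 7), cursors c1@2 c2@5, authorship .1..2..

Answer: 2 5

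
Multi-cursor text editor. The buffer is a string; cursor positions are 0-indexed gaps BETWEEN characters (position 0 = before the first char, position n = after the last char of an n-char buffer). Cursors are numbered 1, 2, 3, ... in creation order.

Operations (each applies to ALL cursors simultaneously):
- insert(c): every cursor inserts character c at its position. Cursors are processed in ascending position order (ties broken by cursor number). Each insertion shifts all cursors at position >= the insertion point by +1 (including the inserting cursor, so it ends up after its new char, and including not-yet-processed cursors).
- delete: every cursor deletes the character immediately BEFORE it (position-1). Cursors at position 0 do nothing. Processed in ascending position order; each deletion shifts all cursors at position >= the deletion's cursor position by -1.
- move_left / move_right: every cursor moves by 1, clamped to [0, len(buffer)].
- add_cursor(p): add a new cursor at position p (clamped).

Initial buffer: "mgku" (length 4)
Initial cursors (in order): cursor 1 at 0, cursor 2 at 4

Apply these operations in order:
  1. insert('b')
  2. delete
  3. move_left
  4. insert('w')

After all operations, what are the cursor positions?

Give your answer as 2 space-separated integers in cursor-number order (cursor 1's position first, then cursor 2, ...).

After op 1 (insert('b')): buffer="bmgkub" (len 6), cursors c1@1 c2@6, authorship 1....2
After op 2 (delete): buffer="mgku" (len 4), cursors c1@0 c2@4, authorship ....
After op 3 (move_left): buffer="mgku" (len 4), cursors c1@0 c2@3, authorship ....
After op 4 (insert('w')): buffer="wmgkwu" (len 6), cursors c1@1 c2@5, authorship 1...2.

Answer: 1 5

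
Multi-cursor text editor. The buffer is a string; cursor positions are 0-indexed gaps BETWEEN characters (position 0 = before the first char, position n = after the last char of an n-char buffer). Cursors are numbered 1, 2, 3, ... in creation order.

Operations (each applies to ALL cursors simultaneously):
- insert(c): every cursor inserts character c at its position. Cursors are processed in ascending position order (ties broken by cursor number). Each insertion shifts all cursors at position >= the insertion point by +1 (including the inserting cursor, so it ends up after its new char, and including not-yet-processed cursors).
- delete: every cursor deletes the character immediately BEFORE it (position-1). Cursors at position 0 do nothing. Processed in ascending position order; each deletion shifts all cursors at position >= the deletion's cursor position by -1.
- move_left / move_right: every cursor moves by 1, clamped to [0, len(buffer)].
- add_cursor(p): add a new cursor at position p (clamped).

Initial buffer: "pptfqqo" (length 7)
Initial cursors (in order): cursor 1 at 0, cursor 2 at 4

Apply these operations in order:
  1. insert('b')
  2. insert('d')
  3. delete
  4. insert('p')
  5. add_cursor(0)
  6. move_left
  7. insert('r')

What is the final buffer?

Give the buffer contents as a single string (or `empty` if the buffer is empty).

After op 1 (insert('b')): buffer="bpptfbqqo" (len 9), cursors c1@1 c2@6, authorship 1....2...
After op 2 (insert('d')): buffer="bdpptfbdqqo" (len 11), cursors c1@2 c2@8, authorship 11....22...
After op 3 (delete): buffer="bpptfbqqo" (len 9), cursors c1@1 c2@6, authorship 1....2...
After op 4 (insert('p')): buffer="bppptfbpqqo" (len 11), cursors c1@2 c2@8, authorship 11....22...
After op 5 (add_cursor(0)): buffer="bppptfbpqqo" (len 11), cursors c3@0 c1@2 c2@8, authorship 11....22...
After op 6 (move_left): buffer="bppptfbpqqo" (len 11), cursors c3@0 c1@1 c2@7, authorship 11....22...
After op 7 (insert('r')): buffer="rbrppptfbrpqqo" (len 14), cursors c3@1 c1@3 c2@10, authorship 3111....222...

Answer: rbrppptfbrpqqo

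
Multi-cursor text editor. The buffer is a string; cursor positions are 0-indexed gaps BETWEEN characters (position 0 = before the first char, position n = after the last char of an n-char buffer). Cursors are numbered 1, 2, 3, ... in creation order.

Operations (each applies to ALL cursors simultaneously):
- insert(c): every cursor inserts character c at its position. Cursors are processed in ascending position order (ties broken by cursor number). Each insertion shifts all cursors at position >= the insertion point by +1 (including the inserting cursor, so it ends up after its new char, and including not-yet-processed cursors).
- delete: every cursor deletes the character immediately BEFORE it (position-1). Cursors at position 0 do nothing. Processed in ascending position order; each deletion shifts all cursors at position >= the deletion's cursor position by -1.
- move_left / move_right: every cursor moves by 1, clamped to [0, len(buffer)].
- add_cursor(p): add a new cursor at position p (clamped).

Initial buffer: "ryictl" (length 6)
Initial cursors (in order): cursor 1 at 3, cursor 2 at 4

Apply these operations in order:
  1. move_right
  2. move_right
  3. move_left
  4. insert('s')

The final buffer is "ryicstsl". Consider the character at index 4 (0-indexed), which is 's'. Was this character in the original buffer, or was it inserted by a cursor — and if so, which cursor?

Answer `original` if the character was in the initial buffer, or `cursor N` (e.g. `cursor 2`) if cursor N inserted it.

Answer: cursor 1

Derivation:
After op 1 (move_right): buffer="ryictl" (len 6), cursors c1@4 c2@5, authorship ......
After op 2 (move_right): buffer="ryictl" (len 6), cursors c1@5 c2@6, authorship ......
After op 3 (move_left): buffer="ryictl" (len 6), cursors c1@4 c2@5, authorship ......
After op 4 (insert('s')): buffer="ryicstsl" (len 8), cursors c1@5 c2@7, authorship ....1.2.
Authorship (.=original, N=cursor N): . . . . 1 . 2 .
Index 4: author = 1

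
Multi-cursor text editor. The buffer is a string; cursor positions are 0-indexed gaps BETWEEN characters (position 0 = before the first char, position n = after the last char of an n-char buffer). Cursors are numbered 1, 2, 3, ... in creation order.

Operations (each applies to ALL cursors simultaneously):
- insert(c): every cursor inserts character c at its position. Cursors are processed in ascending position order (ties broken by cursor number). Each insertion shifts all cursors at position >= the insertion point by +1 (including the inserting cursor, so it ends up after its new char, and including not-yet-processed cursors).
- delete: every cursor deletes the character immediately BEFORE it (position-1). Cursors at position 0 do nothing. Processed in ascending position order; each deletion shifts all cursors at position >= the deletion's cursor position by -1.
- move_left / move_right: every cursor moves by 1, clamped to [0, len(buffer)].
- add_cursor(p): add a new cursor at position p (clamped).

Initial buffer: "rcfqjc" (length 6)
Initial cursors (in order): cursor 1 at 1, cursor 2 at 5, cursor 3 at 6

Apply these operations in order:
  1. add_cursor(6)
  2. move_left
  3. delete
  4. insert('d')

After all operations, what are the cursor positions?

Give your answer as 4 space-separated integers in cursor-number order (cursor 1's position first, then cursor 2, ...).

After op 1 (add_cursor(6)): buffer="rcfqjc" (len 6), cursors c1@1 c2@5 c3@6 c4@6, authorship ......
After op 2 (move_left): buffer="rcfqjc" (len 6), cursors c1@0 c2@4 c3@5 c4@5, authorship ......
After op 3 (delete): buffer="rcc" (len 3), cursors c1@0 c2@2 c3@2 c4@2, authorship ...
After op 4 (insert('d')): buffer="drcdddc" (len 7), cursors c1@1 c2@6 c3@6 c4@6, authorship 1..234.

Answer: 1 6 6 6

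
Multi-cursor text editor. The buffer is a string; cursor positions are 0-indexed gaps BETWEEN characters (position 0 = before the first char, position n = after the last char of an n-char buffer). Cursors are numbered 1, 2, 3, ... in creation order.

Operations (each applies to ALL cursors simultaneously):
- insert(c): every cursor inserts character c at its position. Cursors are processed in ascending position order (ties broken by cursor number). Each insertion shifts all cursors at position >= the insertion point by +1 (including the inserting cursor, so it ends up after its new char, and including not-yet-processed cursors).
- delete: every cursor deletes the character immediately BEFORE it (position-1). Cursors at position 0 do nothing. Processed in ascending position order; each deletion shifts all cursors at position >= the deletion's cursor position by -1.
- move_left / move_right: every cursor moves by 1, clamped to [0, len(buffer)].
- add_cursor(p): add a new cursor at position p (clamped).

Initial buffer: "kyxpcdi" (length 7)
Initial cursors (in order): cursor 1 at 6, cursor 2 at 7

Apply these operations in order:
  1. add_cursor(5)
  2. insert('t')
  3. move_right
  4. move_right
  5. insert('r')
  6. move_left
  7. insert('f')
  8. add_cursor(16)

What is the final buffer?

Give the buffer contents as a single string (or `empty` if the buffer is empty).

Answer: kyxpctdtfritrffr

Derivation:
After op 1 (add_cursor(5)): buffer="kyxpcdi" (len 7), cursors c3@5 c1@6 c2@7, authorship .......
After op 2 (insert('t')): buffer="kyxpctdtit" (len 10), cursors c3@6 c1@8 c2@10, authorship .....3.1.2
After op 3 (move_right): buffer="kyxpctdtit" (len 10), cursors c3@7 c1@9 c2@10, authorship .....3.1.2
After op 4 (move_right): buffer="kyxpctdtit" (len 10), cursors c3@8 c1@10 c2@10, authorship .....3.1.2
After op 5 (insert('r')): buffer="kyxpctdtritrr" (len 13), cursors c3@9 c1@13 c2@13, authorship .....3.13.212
After op 6 (move_left): buffer="kyxpctdtritrr" (len 13), cursors c3@8 c1@12 c2@12, authorship .....3.13.212
After op 7 (insert('f')): buffer="kyxpctdtfritrffr" (len 16), cursors c3@9 c1@15 c2@15, authorship .....3.133.21122
After op 8 (add_cursor(16)): buffer="kyxpctdtfritrffr" (len 16), cursors c3@9 c1@15 c2@15 c4@16, authorship .....3.133.21122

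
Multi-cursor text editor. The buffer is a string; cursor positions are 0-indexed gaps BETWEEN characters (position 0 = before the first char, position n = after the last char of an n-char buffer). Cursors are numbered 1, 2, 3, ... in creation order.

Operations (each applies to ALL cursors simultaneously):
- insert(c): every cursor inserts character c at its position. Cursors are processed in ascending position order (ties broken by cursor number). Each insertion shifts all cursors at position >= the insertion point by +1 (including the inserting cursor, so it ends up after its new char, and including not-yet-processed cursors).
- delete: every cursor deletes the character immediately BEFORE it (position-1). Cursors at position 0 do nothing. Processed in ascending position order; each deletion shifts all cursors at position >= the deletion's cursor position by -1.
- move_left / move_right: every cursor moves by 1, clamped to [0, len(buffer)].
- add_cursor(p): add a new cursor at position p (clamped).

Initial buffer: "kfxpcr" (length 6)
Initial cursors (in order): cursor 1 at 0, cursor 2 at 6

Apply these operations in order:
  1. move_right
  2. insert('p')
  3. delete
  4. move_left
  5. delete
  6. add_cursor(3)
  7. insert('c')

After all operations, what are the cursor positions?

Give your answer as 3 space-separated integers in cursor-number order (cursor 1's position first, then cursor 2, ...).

Answer: 1 7 5

Derivation:
After op 1 (move_right): buffer="kfxpcr" (len 6), cursors c1@1 c2@6, authorship ......
After op 2 (insert('p')): buffer="kpfxpcrp" (len 8), cursors c1@2 c2@8, authorship .1.....2
After op 3 (delete): buffer="kfxpcr" (len 6), cursors c1@1 c2@6, authorship ......
After op 4 (move_left): buffer="kfxpcr" (len 6), cursors c1@0 c2@5, authorship ......
After op 5 (delete): buffer="kfxpr" (len 5), cursors c1@0 c2@4, authorship .....
After op 6 (add_cursor(3)): buffer="kfxpr" (len 5), cursors c1@0 c3@3 c2@4, authorship .....
After op 7 (insert('c')): buffer="ckfxcpcr" (len 8), cursors c1@1 c3@5 c2@7, authorship 1...3.2.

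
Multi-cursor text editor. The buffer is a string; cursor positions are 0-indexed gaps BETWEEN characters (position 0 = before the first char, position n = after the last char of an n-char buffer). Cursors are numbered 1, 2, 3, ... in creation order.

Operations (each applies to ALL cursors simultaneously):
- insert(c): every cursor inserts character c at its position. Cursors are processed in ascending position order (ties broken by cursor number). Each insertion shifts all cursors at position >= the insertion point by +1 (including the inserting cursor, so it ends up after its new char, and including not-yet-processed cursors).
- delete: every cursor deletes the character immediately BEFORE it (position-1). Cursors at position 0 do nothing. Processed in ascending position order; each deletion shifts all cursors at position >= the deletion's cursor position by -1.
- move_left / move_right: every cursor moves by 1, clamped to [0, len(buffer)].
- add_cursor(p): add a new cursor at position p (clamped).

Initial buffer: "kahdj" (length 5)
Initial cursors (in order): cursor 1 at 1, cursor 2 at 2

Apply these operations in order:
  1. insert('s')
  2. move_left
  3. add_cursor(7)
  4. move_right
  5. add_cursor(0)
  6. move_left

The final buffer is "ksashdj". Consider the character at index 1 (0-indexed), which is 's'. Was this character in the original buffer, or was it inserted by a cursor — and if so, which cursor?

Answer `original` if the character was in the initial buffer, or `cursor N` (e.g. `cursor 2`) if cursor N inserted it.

After op 1 (insert('s')): buffer="ksashdj" (len 7), cursors c1@2 c2@4, authorship .1.2...
After op 2 (move_left): buffer="ksashdj" (len 7), cursors c1@1 c2@3, authorship .1.2...
After op 3 (add_cursor(7)): buffer="ksashdj" (len 7), cursors c1@1 c2@3 c3@7, authorship .1.2...
After op 4 (move_right): buffer="ksashdj" (len 7), cursors c1@2 c2@4 c3@7, authorship .1.2...
After op 5 (add_cursor(0)): buffer="ksashdj" (len 7), cursors c4@0 c1@2 c2@4 c3@7, authorship .1.2...
After op 6 (move_left): buffer="ksashdj" (len 7), cursors c4@0 c1@1 c2@3 c3@6, authorship .1.2...
Authorship (.=original, N=cursor N): . 1 . 2 . . .
Index 1: author = 1

Answer: cursor 1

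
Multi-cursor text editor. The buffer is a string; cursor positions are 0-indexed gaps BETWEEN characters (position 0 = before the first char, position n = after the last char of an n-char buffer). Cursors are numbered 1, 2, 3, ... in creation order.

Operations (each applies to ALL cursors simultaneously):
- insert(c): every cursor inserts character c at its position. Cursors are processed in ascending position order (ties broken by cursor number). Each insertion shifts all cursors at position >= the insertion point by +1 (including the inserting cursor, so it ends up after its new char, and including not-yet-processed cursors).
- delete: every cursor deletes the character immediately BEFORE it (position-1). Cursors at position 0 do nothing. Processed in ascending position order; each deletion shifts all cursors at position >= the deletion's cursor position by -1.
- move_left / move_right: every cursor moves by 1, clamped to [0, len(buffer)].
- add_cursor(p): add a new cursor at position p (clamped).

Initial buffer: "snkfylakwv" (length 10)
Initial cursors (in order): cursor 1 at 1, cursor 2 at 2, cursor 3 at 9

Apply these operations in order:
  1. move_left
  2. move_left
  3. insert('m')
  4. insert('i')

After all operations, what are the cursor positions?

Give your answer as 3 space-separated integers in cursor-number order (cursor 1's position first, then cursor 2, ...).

After op 1 (move_left): buffer="snkfylakwv" (len 10), cursors c1@0 c2@1 c3@8, authorship ..........
After op 2 (move_left): buffer="snkfylakwv" (len 10), cursors c1@0 c2@0 c3@7, authorship ..........
After op 3 (insert('m')): buffer="mmsnkfylamkwv" (len 13), cursors c1@2 c2@2 c3@10, authorship 12.......3...
After op 4 (insert('i')): buffer="mmiisnkfylamikwv" (len 16), cursors c1@4 c2@4 c3@13, authorship 1212.......33...

Answer: 4 4 13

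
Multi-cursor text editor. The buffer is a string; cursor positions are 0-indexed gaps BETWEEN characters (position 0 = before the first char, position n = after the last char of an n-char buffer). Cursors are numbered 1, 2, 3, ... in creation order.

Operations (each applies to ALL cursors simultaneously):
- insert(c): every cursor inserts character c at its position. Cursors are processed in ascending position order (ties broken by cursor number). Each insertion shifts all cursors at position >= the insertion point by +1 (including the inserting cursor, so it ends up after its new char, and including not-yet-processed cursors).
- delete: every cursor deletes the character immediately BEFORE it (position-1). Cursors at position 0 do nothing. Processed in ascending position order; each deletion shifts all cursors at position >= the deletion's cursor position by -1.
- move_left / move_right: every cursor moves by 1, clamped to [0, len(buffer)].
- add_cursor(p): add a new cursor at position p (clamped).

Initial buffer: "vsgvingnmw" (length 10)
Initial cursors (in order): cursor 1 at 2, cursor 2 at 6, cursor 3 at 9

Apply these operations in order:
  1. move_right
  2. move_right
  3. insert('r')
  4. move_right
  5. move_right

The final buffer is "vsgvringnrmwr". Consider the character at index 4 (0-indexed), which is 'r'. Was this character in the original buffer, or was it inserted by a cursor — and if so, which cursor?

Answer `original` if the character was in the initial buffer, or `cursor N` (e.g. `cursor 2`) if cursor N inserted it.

After op 1 (move_right): buffer="vsgvingnmw" (len 10), cursors c1@3 c2@7 c3@10, authorship ..........
After op 2 (move_right): buffer="vsgvingnmw" (len 10), cursors c1@4 c2@8 c3@10, authorship ..........
After op 3 (insert('r')): buffer="vsgvringnrmwr" (len 13), cursors c1@5 c2@10 c3@13, authorship ....1....2..3
After op 4 (move_right): buffer="vsgvringnrmwr" (len 13), cursors c1@6 c2@11 c3@13, authorship ....1....2..3
After op 5 (move_right): buffer="vsgvringnrmwr" (len 13), cursors c1@7 c2@12 c3@13, authorship ....1....2..3
Authorship (.=original, N=cursor N): . . . . 1 . . . . 2 . . 3
Index 4: author = 1

Answer: cursor 1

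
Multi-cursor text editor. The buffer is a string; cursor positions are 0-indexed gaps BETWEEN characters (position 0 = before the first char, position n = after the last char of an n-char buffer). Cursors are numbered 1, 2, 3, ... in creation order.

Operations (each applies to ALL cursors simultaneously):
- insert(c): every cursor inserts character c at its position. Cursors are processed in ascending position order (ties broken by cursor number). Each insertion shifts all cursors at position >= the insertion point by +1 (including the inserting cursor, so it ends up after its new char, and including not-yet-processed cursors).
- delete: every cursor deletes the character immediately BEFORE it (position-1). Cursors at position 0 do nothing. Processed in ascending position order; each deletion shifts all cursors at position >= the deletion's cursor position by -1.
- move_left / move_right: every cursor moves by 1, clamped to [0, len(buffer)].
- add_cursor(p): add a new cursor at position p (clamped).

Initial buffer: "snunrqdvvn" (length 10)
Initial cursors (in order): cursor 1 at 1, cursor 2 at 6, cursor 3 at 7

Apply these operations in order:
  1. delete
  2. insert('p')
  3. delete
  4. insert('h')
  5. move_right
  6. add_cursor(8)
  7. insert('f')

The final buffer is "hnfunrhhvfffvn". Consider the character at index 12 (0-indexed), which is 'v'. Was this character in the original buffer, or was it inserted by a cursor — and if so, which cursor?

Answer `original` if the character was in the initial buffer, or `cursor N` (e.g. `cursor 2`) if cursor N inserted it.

Answer: original

Derivation:
After op 1 (delete): buffer="nunrvvn" (len 7), cursors c1@0 c2@4 c3@4, authorship .......
After op 2 (insert('p')): buffer="pnunrppvvn" (len 10), cursors c1@1 c2@7 c3@7, authorship 1....23...
After op 3 (delete): buffer="nunrvvn" (len 7), cursors c1@0 c2@4 c3@4, authorship .......
After op 4 (insert('h')): buffer="hnunrhhvvn" (len 10), cursors c1@1 c2@7 c3@7, authorship 1....23...
After op 5 (move_right): buffer="hnunrhhvvn" (len 10), cursors c1@2 c2@8 c3@8, authorship 1....23...
After op 6 (add_cursor(8)): buffer="hnunrhhvvn" (len 10), cursors c1@2 c2@8 c3@8 c4@8, authorship 1....23...
After op 7 (insert('f')): buffer="hnfunrhhvfffvn" (len 14), cursors c1@3 c2@12 c3@12 c4@12, authorship 1.1...23.234..
Authorship (.=original, N=cursor N): 1 . 1 . . . 2 3 . 2 3 4 . .
Index 12: author = original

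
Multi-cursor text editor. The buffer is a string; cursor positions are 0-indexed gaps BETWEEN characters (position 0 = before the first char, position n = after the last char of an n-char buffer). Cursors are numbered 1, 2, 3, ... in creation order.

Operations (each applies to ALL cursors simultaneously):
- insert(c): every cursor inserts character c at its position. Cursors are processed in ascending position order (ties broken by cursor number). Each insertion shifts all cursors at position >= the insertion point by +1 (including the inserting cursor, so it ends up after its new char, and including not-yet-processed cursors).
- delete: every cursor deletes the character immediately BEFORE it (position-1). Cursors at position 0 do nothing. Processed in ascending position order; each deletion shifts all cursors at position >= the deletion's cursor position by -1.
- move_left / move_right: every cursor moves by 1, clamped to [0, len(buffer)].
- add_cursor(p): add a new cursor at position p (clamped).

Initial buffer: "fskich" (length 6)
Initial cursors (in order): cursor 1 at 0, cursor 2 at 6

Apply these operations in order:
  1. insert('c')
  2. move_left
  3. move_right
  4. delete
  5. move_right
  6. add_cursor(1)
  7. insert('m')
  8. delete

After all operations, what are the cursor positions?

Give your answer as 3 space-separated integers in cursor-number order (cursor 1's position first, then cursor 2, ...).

After op 1 (insert('c')): buffer="cfskichc" (len 8), cursors c1@1 c2@8, authorship 1......2
After op 2 (move_left): buffer="cfskichc" (len 8), cursors c1@0 c2@7, authorship 1......2
After op 3 (move_right): buffer="cfskichc" (len 8), cursors c1@1 c2@8, authorship 1......2
After op 4 (delete): buffer="fskich" (len 6), cursors c1@0 c2@6, authorship ......
After op 5 (move_right): buffer="fskich" (len 6), cursors c1@1 c2@6, authorship ......
After op 6 (add_cursor(1)): buffer="fskich" (len 6), cursors c1@1 c3@1 c2@6, authorship ......
After op 7 (insert('m')): buffer="fmmskichm" (len 9), cursors c1@3 c3@3 c2@9, authorship .13.....2
After op 8 (delete): buffer="fskich" (len 6), cursors c1@1 c3@1 c2@6, authorship ......

Answer: 1 6 1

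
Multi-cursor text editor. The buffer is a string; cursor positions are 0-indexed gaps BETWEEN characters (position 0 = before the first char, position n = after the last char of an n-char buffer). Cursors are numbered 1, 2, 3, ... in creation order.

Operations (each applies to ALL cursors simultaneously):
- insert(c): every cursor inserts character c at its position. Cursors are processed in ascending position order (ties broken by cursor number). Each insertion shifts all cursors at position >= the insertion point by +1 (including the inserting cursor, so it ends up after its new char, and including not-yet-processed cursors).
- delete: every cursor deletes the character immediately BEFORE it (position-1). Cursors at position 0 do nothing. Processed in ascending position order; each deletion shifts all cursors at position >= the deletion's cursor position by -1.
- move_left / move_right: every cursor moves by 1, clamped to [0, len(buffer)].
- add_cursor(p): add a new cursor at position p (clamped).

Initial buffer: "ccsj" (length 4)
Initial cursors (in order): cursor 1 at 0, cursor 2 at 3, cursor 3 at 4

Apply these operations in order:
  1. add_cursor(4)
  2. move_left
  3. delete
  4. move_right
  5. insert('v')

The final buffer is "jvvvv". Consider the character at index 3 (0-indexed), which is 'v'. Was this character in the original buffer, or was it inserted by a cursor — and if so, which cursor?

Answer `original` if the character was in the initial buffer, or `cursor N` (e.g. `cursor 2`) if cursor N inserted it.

After op 1 (add_cursor(4)): buffer="ccsj" (len 4), cursors c1@0 c2@3 c3@4 c4@4, authorship ....
After op 2 (move_left): buffer="ccsj" (len 4), cursors c1@0 c2@2 c3@3 c4@3, authorship ....
After op 3 (delete): buffer="j" (len 1), cursors c1@0 c2@0 c3@0 c4@0, authorship .
After op 4 (move_right): buffer="j" (len 1), cursors c1@1 c2@1 c3@1 c4@1, authorship .
After op 5 (insert('v')): buffer="jvvvv" (len 5), cursors c1@5 c2@5 c3@5 c4@5, authorship .1234
Authorship (.=original, N=cursor N): . 1 2 3 4
Index 3: author = 3

Answer: cursor 3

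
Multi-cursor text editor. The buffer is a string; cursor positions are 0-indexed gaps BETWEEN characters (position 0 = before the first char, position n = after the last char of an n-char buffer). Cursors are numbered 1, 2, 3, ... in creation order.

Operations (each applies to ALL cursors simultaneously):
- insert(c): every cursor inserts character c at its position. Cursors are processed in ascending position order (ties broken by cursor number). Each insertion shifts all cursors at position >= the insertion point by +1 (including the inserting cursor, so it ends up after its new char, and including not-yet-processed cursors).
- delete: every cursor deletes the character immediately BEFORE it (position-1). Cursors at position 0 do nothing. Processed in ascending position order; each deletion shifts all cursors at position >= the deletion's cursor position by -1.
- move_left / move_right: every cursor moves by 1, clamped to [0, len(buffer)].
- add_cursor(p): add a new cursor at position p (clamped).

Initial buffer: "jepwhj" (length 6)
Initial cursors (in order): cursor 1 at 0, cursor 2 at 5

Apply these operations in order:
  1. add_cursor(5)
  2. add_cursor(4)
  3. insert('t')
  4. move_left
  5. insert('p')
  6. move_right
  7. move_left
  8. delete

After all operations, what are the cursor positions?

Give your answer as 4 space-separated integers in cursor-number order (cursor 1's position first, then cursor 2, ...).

After op 1 (add_cursor(5)): buffer="jepwhj" (len 6), cursors c1@0 c2@5 c3@5, authorship ......
After op 2 (add_cursor(4)): buffer="jepwhj" (len 6), cursors c1@0 c4@4 c2@5 c3@5, authorship ......
After op 3 (insert('t')): buffer="tjepwthttj" (len 10), cursors c1@1 c4@6 c2@9 c3@9, authorship 1....4.23.
After op 4 (move_left): buffer="tjepwthttj" (len 10), cursors c1@0 c4@5 c2@8 c3@8, authorship 1....4.23.
After op 5 (insert('p')): buffer="ptjepwpthtpptj" (len 14), cursors c1@1 c4@7 c2@12 c3@12, authorship 11....44.2233.
After op 6 (move_right): buffer="ptjepwpthtpptj" (len 14), cursors c1@2 c4@8 c2@13 c3@13, authorship 11....44.2233.
After op 7 (move_left): buffer="ptjepwpthtpptj" (len 14), cursors c1@1 c4@7 c2@12 c3@12, authorship 11....44.2233.
After op 8 (delete): buffer="tjepwthttj" (len 10), cursors c1@0 c4@5 c2@8 c3@8, authorship 1....4.23.

Answer: 0 8 8 5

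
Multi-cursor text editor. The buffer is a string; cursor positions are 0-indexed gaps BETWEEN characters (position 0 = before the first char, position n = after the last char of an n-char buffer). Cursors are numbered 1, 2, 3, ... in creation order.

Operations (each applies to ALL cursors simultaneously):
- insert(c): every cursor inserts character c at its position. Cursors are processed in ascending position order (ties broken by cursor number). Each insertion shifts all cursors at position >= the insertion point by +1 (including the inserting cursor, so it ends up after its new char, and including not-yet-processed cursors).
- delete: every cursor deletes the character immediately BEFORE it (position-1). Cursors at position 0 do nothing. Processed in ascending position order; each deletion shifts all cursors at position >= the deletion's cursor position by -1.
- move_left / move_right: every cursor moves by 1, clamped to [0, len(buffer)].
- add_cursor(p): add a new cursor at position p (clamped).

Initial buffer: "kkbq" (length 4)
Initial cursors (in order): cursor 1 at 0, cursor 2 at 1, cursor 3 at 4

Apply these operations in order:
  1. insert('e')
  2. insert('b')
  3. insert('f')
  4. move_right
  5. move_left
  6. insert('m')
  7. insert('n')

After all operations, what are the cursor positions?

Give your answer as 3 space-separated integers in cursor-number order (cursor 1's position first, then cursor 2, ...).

Answer: 5 11 18

Derivation:
After op 1 (insert('e')): buffer="ekekbqe" (len 7), cursors c1@1 c2@3 c3@7, authorship 1.2...3
After op 2 (insert('b')): buffer="ebkebkbqeb" (len 10), cursors c1@2 c2@5 c3@10, authorship 11.22...33
After op 3 (insert('f')): buffer="ebfkebfkbqebf" (len 13), cursors c1@3 c2@7 c3@13, authorship 111.222...333
After op 4 (move_right): buffer="ebfkebfkbqebf" (len 13), cursors c1@4 c2@8 c3@13, authorship 111.222...333
After op 5 (move_left): buffer="ebfkebfkbqebf" (len 13), cursors c1@3 c2@7 c3@12, authorship 111.222...333
After op 6 (insert('m')): buffer="ebfmkebfmkbqebmf" (len 16), cursors c1@4 c2@9 c3@15, authorship 1111.2222...3333
After op 7 (insert('n')): buffer="ebfmnkebfmnkbqebmnf" (len 19), cursors c1@5 c2@11 c3@18, authorship 11111.22222...33333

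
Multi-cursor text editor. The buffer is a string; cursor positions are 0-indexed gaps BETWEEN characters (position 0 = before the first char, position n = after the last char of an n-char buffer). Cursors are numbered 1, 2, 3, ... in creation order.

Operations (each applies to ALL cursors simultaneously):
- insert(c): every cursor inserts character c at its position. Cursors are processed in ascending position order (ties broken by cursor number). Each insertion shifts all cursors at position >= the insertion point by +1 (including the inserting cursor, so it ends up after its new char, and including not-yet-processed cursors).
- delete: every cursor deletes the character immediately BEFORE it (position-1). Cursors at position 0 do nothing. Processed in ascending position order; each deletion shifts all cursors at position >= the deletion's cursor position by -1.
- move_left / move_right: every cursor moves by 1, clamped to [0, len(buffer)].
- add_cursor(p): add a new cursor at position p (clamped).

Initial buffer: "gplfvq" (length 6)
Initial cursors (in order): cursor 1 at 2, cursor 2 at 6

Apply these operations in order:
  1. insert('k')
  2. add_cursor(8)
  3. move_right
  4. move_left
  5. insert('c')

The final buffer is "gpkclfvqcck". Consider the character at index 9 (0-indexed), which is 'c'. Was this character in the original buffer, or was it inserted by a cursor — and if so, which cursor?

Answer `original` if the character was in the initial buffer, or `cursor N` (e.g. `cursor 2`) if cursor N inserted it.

Answer: cursor 3

Derivation:
After op 1 (insert('k')): buffer="gpklfvqk" (len 8), cursors c1@3 c2@8, authorship ..1....2
After op 2 (add_cursor(8)): buffer="gpklfvqk" (len 8), cursors c1@3 c2@8 c3@8, authorship ..1....2
After op 3 (move_right): buffer="gpklfvqk" (len 8), cursors c1@4 c2@8 c3@8, authorship ..1....2
After op 4 (move_left): buffer="gpklfvqk" (len 8), cursors c1@3 c2@7 c3@7, authorship ..1....2
After op 5 (insert('c')): buffer="gpkclfvqcck" (len 11), cursors c1@4 c2@10 c3@10, authorship ..11....232
Authorship (.=original, N=cursor N): . . 1 1 . . . . 2 3 2
Index 9: author = 3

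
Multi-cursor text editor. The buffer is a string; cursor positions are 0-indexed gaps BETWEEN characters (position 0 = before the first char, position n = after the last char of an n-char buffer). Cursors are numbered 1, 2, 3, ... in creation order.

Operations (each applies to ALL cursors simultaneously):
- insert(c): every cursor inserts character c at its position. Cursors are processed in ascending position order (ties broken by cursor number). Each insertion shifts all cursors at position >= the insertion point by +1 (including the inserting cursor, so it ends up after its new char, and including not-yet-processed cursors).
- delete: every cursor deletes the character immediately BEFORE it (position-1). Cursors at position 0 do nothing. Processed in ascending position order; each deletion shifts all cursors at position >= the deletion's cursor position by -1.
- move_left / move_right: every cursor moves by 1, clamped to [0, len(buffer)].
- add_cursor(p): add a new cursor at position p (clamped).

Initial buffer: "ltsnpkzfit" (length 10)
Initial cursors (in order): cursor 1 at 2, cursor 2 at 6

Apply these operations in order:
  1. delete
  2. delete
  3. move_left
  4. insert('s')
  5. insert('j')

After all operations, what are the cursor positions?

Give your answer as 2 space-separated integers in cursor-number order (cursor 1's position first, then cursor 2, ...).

Answer: 2 5

Derivation:
After op 1 (delete): buffer="lsnpzfit" (len 8), cursors c1@1 c2@4, authorship ........
After op 2 (delete): buffer="snzfit" (len 6), cursors c1@0 c2@2, authorship ......
After op 3 (move_left): buffer="snzfit" (len 6), cursors c1@0 c2@1, authorship ......
After op 4 (insert('s')): buffer="sssnzfit" (len 8), cursors c1@1 c2@3, authorship 1.2.....
After op 5 (insert('j')): buffer="sjssjnzfit" (len 10), cursors c1@2 c2@5, authorship 11.22.....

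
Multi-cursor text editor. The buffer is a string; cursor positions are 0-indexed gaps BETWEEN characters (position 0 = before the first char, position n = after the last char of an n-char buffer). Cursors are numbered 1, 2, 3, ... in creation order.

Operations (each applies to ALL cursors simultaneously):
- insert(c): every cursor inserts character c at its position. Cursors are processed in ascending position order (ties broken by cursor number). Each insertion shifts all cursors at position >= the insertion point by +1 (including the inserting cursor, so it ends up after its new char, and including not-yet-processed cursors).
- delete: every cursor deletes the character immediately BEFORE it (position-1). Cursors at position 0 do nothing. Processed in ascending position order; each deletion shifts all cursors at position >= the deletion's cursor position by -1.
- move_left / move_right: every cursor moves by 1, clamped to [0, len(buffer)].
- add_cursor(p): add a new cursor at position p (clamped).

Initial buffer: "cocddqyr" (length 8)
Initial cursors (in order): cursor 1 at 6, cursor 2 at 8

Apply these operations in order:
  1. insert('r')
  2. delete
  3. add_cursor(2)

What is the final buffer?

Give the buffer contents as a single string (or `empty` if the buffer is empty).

After op 1 (insert('r')): buffer="cocddqryrr" (len 10), cursors c1@7 c2@10, authorship ......1..2
After op 2 (delete): buffer="cocddqyr" (len 8), cursors c1@6 c2@8, authorship ........
After op 3 (add_cursor(2)): buffer="cocddqyr" (len 8), cursors c3@2 c1@6 c2@8, authorship ........

Answer: cocddqyr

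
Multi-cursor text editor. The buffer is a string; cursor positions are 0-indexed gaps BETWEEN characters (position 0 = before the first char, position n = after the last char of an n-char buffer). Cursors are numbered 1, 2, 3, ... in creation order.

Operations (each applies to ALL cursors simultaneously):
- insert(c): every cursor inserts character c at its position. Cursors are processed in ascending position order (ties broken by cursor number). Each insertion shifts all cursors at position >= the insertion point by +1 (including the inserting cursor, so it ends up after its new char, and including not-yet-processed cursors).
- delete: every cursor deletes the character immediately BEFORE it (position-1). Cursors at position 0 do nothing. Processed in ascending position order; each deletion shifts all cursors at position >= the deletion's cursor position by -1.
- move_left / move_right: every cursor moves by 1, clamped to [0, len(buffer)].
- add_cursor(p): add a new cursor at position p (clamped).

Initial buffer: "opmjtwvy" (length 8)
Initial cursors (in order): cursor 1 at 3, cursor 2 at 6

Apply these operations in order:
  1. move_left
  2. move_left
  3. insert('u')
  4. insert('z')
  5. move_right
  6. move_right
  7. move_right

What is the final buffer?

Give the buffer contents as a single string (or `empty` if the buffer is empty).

Answer: ouzpmjuztwvy

Derivation:
After op 1 (move_left): buffer="opmjtwvy" (len 8), cursors c1@2 c2@5, authorship ........
After op 2 (move_left): buffer="opmjtwvy" (len 8), cursors c1@1 c2@4, authorship ........
After op 3 (insert('u')): buffer="oupmjutwvy" (len 10), cursors c1@2 c2@6, authorship .1...2....
After op 4 (insert('z')): buffer="ouzpmjuztwvy" (len 12), cursors c1@3 c2@8, authorship .11...22....
After op 5 (move_right): buffer="ouzpmjuztwvy" (len 12), cursors c1@4 c2@9, authorship .11...22....
After op 6 (move_right): buffer="ouzpmjuztwvy" (len 12), cursors c1@5 c2@10, authorship .11...22....
After op 7 (move_right): buffer="ouzpmjuztwvy" (len 12), cursors c1@6 c2@11, authorship .11...22....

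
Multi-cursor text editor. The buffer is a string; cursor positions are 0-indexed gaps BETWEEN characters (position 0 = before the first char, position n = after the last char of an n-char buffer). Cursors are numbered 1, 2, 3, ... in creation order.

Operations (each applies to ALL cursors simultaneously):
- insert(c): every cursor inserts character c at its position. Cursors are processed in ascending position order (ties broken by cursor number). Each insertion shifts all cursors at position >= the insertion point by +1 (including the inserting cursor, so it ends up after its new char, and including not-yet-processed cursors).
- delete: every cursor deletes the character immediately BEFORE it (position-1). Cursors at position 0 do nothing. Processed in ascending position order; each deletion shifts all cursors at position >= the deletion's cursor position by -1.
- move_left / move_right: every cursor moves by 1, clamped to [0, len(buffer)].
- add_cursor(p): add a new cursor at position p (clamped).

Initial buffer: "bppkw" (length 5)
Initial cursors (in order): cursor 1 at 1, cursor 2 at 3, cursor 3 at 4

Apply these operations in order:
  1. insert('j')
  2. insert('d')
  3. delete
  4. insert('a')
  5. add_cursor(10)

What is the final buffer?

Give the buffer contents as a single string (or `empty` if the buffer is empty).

Answer: bjappjakjaw

Derivation:
After op 1 (insert('j')): buffer="bjppjkjw" (len 8), cursors c1@2 c2@5 c3@7, authorship .1..2.3.
After op 2 (insert('d')): buffer="bjdppjdkjdw" (len 11), cursors c1@3 c2@7 c3@10, authorship .11..22.33.
After op 3 (delete): buffer="bjppjkjw" (len 8), cursors c1@2 c2@5 c3@7, authorship .1..2.3.
After op 4 (insert('a')): buffer="bjappjakjaw" (len 11), cursors c1@3 c2@7 c3@10, authorship .11..22.33.
After op 5 (add_cursor(10)): buffer="bjappjakjaw" (len 11), cursors c1@3 c2@7 c3@10 c4@10, authorship .11..22.33.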